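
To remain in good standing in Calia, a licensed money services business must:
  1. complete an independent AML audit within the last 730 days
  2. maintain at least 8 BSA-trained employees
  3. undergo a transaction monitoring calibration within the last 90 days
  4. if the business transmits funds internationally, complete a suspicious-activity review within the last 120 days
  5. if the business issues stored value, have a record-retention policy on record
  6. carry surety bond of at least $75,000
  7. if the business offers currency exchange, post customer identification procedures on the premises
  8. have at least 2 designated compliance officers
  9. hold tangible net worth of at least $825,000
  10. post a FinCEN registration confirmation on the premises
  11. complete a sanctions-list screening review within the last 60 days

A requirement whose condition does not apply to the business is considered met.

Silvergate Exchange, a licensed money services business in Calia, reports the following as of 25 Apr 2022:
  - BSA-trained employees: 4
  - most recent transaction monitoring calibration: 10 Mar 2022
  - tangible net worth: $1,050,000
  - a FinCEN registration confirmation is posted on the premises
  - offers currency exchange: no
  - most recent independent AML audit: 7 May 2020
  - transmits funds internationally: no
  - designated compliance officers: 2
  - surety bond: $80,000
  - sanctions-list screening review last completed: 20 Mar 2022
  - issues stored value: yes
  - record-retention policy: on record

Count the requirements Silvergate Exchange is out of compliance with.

1. independent AML audit 718 days ago vs limit 730 → met
2. BSA-trained employees 4 < 8 → not met
3. transaction monitoring calibration 46 days ago vs limit 90 → met
4. condition 'transmits funds internationally' does not hold → requirement n/a → met
5. condition 'issues stored value' holds; record-retention policy present → met
6. surety bond $80,000 ≥ $75,000 → met
7. condition 'offers currency exchange' does not hold → requirement n/a → met
8. designated compliance officers 2 ≥ 2 → met
9. tangible net worth $1,050,000 ≥ $825,000 → met
10. FinCEN registration confirmation present → met
11. sanctions-list screening review 36 days ago vs limit 60 → met
Not met: 1 of 11

1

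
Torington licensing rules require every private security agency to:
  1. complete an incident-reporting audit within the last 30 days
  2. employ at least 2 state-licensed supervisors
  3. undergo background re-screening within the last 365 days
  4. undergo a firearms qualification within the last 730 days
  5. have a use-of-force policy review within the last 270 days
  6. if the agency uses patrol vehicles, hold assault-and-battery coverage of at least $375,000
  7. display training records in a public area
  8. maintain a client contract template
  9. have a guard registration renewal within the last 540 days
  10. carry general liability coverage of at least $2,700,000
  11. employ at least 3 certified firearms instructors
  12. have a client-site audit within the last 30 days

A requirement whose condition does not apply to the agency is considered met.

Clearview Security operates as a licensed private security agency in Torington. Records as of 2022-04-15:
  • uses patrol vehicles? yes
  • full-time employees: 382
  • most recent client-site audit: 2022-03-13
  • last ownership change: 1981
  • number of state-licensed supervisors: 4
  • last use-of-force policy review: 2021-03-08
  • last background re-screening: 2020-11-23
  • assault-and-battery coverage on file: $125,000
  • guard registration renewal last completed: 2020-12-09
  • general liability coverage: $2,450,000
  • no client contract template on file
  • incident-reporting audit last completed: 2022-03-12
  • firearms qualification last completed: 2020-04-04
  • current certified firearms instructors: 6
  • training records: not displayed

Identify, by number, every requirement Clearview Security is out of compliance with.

1, 3, 4, 5, 6, 7, 8, 10, 12

1. incident-reporting audit 34 days ago vs limit 30 → not met
2. state-licensed supervisors 4 ≥ 2 → met
3. background re-screening 508 days ago vs limit 365 → not met
4. firearms qualification 741 days ago vs limit 730 → not met
5. use-of-force policy review 403 days ago vs limit 270 → not met
6. condition 'uses patrol vehicles' holds; assault-and-battery coverage $125,000 < $375,000 → not met
7. training records absent → not met
8. client contract template absent → not met
9. guard registration renewal 492 days ago vs limit 540 → met
10. general liability coverage $2,450,000 < $2,700,000 → not met
11. certified firearms instructors 6 ≥ 3 → met
12. client-site audit 33 days ago vs limit 30 → not met
Not met: 1, 3, 4, 5, 6, 7, 8, 10, 12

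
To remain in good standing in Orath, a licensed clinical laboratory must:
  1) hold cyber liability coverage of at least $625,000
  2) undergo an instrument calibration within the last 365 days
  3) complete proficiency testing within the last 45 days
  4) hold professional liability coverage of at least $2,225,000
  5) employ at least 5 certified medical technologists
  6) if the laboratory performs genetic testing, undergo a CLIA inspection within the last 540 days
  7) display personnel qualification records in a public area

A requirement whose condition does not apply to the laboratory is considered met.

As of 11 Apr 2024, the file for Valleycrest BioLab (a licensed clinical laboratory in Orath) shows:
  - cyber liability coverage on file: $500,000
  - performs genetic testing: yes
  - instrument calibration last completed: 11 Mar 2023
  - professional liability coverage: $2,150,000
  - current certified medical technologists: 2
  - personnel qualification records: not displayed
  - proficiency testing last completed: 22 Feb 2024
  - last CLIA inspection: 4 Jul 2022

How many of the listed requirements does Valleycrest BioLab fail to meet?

7

1. cyber liability coverage $500,000 < $625,000 → not met
2. instrument calibration 397 days ago vs limit 365 → not met
3. proficiency testing 49 days ago vs limit 45 → not met
4. professional liability coverage $2,150,000 < $2,225,000 → not met
5. certified medical technologists 2 < 5 → not met
6. condition 'performs genetic testing' holds; CLIA inspection 647 days ago vs limit 540 → not met
7. personnel qualification records absent → not met
Not met: 7 of 7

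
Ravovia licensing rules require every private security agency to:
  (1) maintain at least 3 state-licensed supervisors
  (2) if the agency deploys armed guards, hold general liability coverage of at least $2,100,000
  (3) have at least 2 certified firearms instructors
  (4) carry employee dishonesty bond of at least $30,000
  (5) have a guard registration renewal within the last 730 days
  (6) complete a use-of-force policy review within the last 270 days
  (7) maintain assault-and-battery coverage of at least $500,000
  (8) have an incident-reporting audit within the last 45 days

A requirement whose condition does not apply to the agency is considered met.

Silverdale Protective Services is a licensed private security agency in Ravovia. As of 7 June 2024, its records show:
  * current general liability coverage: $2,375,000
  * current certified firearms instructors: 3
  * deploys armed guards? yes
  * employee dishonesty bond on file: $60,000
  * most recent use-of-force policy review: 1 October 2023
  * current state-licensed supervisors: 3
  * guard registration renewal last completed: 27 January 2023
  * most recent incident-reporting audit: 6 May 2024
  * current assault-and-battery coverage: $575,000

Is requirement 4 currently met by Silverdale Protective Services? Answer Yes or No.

Yes

4. employee dishonesty bond $60,000 ≥ $30,000 → met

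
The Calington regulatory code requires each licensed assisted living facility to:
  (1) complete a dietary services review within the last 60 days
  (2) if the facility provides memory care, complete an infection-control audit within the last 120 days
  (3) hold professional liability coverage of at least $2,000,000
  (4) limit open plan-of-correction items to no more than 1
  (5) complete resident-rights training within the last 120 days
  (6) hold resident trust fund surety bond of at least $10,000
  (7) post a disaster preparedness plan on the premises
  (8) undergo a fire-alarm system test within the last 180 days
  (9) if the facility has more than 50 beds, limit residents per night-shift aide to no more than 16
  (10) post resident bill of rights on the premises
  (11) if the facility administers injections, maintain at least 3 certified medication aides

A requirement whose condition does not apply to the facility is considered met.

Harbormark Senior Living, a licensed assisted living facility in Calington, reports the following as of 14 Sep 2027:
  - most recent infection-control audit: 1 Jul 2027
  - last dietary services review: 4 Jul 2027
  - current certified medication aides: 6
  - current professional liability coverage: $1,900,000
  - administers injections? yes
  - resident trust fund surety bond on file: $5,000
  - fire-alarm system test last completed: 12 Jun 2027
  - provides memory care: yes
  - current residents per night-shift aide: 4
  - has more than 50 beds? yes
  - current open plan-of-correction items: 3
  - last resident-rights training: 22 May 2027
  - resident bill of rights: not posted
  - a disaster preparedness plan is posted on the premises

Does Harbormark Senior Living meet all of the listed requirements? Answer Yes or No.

1. dietary services review 72 days ago vs limit 60 → not met
2. condition 'provides memory care' holds; infection-control audit 75 days ago vs limit 120 → met
3. professional liability coverage $1,900,000 < $2,000,000 → not met
4. open plan-of-correction items 3 > 1 → not met
5. resident-rights training 115 days ago vs limit 120 → met
6. resident trust fund surety bond $5,000 < $10,000 → not met
7. disaster preparedness plan present → met
8. fire-alarm system test 94 days ago vs limit 180 → met
9. condition 'has more than 50 beds' holds; residents per night-shift aide 4 ≤ 16 → met
10. resident bill of rights absent → not met
11. condition 'administers injections' holds; certified medication aides 6 ≥ 3 → met
Not met: 1, 3, 4, 6, 10

No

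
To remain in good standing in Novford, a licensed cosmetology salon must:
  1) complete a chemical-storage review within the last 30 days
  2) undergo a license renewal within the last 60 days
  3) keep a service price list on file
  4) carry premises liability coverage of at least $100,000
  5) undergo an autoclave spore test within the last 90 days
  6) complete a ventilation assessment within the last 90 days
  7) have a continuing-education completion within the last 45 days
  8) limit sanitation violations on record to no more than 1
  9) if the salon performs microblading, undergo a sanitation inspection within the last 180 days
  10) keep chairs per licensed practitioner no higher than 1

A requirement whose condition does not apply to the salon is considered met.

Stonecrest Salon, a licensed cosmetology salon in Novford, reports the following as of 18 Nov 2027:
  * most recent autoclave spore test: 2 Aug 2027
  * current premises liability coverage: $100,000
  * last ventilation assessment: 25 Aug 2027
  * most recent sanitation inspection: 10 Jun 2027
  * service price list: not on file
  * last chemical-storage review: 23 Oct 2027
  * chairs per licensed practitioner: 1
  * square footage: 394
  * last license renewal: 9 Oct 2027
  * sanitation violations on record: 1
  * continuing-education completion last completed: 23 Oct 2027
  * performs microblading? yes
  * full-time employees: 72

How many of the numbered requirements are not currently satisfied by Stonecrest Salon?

2

1. chemical-storage review 26 days ago vs limit 30 → met
2. license renewal 40 days ago vs limit 60 → met
3. service price list absent → not met
4. premises liability coverage $100,000 ≥ $100,000 → met
5. autoclave spore test 108 days ago vs limit 90 → not met
6. ventilation assessment 85 days ago vs limit 90 → met
7. continuing-education completion 26 days ago vs limit 45 → met
8. sanitation violations on record 1 ≤ 1 → met
9. condition 'performs microblading' holds; sanitation inspection 161 days ago vs limit 180 → met
10. chairs per licensed practitioner 1 ≤ 1 → met
Not met: 2 of 10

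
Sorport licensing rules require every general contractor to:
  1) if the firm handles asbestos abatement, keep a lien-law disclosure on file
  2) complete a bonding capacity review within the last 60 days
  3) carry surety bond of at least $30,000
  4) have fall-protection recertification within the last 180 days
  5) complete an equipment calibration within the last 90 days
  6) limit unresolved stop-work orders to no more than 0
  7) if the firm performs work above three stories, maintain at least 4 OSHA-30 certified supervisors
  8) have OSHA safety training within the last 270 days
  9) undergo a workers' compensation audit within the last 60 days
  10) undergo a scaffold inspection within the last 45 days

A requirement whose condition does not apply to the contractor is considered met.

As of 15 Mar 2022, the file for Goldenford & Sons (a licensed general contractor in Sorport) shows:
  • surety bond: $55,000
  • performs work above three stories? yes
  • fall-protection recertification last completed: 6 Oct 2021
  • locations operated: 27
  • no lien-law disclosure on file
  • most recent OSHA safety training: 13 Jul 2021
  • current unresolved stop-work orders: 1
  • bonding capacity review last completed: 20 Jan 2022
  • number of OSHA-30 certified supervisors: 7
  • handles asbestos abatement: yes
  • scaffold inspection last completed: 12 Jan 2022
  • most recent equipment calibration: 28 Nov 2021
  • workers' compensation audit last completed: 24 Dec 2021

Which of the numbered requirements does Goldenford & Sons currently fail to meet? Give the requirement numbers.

1. condition 'handles asbestos abatement' holds; lien-law disclosure absent → not met
2. bonding capacity review 54 days ago vs limit 60 → met
3. surety bond $55,000 ≥ $30,000 → met
4. fall-protection recertification 160 days ago vs limit 180 → met
5. equipment calibration 107 days ago vs limit 90 → not met
6. unresolved stop-work orders 1 > 0 → not met
7. condition 'performs work above three stories' holds; OSHA-30 certified supervisors 7 ≥ 4 → met
8. OSHA safety training 245 days ago vs limit 270 → met
9. workers' compensation audit 81 days ago vs limit 60 → not met
10. scaffold inspection 62 days ago vs limit 45 → not met
Not met: 1, 5, 6, 9, 10

1, 5, 6, 9, 10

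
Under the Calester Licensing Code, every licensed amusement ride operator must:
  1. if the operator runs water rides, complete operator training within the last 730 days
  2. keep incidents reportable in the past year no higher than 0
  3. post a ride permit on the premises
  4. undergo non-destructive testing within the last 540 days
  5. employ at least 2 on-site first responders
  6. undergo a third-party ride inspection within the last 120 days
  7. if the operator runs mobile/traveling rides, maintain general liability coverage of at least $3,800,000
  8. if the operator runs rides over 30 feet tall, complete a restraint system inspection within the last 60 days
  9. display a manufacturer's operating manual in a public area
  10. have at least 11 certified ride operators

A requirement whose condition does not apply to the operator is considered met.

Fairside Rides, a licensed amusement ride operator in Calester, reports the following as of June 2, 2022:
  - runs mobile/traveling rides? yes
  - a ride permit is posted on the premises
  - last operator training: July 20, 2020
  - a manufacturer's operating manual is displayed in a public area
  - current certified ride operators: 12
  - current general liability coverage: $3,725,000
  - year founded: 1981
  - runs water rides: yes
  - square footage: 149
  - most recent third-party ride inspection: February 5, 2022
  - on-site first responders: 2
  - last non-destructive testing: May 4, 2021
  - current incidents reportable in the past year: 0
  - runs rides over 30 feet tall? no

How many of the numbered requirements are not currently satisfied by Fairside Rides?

1

1. condition 'runs water rides' holds; operator training 682 days ago vs limit 730 → met
2. incidents reportable in the past year 0 ≤ 0 → met
3. ride permit present → met
4. non-destructive testing 394 days ago vs limit 540 → met
5. on-site first responders 2 ≥ 2 → met
6. third-party ride inspection 117 days ago vs limit 120 → met
7. condition 'runs mobile/traveling rides' holds; general liability coverage $3,725,000 < $3,800,000 → not met
8. condition 'runs rides over 30 feet tall' does not hold → requirement n/a → met
9. manufacturer's operating manual present → met
10. certified ride operators 12 ≥ 11 → met
Not met: 1 of 10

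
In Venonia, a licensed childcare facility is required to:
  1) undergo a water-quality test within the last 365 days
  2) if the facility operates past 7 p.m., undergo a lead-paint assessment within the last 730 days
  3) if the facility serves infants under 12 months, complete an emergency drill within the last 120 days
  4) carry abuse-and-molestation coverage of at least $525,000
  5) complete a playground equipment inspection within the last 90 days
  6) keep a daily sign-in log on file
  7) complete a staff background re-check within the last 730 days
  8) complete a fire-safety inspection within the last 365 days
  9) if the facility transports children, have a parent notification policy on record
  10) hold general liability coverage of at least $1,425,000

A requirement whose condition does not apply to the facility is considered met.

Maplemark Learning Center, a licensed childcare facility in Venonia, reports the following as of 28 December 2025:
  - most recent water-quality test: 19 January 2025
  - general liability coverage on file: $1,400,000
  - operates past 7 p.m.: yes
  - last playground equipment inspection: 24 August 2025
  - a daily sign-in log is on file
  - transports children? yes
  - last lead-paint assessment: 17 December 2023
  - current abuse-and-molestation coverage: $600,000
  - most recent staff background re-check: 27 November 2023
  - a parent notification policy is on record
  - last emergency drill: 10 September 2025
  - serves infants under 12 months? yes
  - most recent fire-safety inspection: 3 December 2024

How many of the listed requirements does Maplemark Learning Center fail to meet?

1. water-quality test 343 days ago vs limit 365 → met
2. condition 'operates past 7 p.m.' holds; lead-paint assessment 742 days ago vs limit 730 → not met
3. condition 'serves infants under 12 months' holds; emergency drill 109 days ago vs limit 120 → met
4. abuse-and-molestation coverage $600,000 ≥ $525,000 → met
5. playground equipment inspection 126 days ago vs limit 90 → not met
6. daily sign-in log present → met
7. staff background re-check 762 days ago vs limit 730 → not met
8. fire-safety inspection 390 days ago vs limit 365 → not met
9. condition 'transports children' holds; parent notification policy present → met
10. general liability coverage $1,400,000 < $1,425,000 → not met
Not met: 5 of 10

5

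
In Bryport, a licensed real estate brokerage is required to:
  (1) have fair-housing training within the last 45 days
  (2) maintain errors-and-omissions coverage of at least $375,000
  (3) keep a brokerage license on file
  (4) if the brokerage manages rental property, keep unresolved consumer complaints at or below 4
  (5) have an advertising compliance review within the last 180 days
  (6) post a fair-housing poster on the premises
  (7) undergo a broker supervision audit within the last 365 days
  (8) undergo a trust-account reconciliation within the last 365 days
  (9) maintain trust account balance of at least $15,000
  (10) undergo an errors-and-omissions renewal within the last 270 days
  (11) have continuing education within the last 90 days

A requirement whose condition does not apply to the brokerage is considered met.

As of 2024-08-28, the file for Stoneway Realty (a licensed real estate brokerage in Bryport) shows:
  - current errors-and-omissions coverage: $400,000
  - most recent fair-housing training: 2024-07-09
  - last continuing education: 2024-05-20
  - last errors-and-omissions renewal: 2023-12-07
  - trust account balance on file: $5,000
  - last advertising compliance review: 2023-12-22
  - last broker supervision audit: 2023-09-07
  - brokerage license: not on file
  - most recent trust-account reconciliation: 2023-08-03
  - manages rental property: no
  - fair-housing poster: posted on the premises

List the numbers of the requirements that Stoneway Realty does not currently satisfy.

1. fair-housing training 50 days ago vs limit 45 → not met
2. errors-and-omissions coverage $400,000 ≥ $375,000 → met
3. brokerage license absent → not met
4. condition 'manages rental property' does not hold → requirement n/a → met
5. advertising compliance review 250 days ago vs limit 180 → not met
6. fair-housing poster present → met
7. broker supervision audit 356 days ago vs limit 365 → met
8. trust-account reconciliation 391 days ago vs limit 365 → not met
9. trust account balance $5,000 < $15,000 → not met
10. errors-and-omissions renewal 265 days ago vs limit 270 → met
11. continuing education 100 days ago vs limit 90 → not met
Not met: 1, 3, 5, 8, 9, 11

1, 3, 5, 8, 9, 11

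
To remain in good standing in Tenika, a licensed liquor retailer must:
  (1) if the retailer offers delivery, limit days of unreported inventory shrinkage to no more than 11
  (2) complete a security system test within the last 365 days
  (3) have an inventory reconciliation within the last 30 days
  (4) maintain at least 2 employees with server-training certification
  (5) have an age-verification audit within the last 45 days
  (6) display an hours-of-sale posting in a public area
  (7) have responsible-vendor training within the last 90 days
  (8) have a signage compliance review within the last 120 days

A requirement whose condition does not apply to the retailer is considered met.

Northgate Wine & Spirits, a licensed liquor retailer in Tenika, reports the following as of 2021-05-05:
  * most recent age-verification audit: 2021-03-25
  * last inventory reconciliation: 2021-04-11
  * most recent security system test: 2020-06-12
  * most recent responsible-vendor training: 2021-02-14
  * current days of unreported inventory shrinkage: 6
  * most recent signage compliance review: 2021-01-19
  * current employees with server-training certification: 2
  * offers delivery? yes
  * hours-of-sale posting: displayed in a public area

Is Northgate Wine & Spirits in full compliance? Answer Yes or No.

1. condition 'offers delivery' holds; days of unreported inventory shrinkage 6 ≤ 11 → met
2. security system test 327 days ago vs limit 365 → met
3. inventory reconciliation 24 days ago vs limit 30 → met
4. employees with server-training certification 2 ≥ 2 → met
5. age-verification audit 41 days ago vs limit 45 → met
6. hours-of-sale posting present → met
7. responsible-vendor training 80 days ago vs limit 90 → met
8. signage compliance review 106 days ago vs limit 120 → met
All met.

Yes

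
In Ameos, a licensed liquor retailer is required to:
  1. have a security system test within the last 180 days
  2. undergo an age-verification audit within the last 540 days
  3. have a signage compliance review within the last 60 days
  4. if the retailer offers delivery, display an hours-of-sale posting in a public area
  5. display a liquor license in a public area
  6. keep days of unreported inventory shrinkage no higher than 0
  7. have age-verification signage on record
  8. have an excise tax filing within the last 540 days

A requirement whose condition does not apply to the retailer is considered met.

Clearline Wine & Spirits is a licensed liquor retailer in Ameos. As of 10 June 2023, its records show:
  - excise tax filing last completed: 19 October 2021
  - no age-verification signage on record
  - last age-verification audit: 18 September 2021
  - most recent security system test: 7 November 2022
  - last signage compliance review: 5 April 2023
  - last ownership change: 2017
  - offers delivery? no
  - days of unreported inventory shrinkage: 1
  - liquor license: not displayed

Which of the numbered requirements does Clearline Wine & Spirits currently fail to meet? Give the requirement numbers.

1, 2, 3, 5, 6, 7, 8

1. security system test 215 days ago vs limit 180 → not met
2. age-verification audit 630 days ago vs limit 540 → not met
3. signage compliance review 66 days ago vs limit 60 → not met
4. condition 'offers delivery' does not hold → requirement n/a → met
5. liquor license absent → not met
6. days of unreported inventory shrinkage 1 > 0 → not met
7. age-verification signage absent → not met
8. excise tax filing 599 days ago vs limit 540 → not met
Not met: 1, 2, 3, 5, 6, 7, 8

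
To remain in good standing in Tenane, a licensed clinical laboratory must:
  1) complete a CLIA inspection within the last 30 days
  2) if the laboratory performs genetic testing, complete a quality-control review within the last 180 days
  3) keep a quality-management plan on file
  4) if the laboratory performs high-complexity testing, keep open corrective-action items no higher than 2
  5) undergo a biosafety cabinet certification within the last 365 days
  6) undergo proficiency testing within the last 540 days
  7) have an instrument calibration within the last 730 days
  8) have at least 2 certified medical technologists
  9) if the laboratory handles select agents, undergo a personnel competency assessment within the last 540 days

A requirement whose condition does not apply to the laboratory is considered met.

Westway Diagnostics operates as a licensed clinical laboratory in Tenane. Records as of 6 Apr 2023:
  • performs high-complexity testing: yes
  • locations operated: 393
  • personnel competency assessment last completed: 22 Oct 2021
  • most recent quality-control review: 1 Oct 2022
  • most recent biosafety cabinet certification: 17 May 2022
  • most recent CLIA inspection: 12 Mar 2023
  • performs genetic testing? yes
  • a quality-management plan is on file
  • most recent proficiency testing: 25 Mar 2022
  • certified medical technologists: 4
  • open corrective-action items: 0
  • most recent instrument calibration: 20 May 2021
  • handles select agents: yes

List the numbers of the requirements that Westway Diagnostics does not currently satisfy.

1. CLIA inspection 25 days ago vs limit 30 → met
2. condition 'performs genetic testing' holds; quality-control review 187 days ago vs limit 180 → not met
3. quality-management plan present → met
4. condition 'performs high-complexity testing' holds; open corrective-action items 0 ≤ 2 → met
5. biosafety cabinet certification 324 days ago vs limit 365 → met
6. proficiency testing 377 days ago vs limit 540 → met
7. instrument calibration 686 days ago vs limit 730 → met
8. certified medical technologists 4 ≥ 2 → met
9. condition 'handles select agents' holds; personnel competency assessment 531 days ago vs limit 540 → met
Not met: 2

2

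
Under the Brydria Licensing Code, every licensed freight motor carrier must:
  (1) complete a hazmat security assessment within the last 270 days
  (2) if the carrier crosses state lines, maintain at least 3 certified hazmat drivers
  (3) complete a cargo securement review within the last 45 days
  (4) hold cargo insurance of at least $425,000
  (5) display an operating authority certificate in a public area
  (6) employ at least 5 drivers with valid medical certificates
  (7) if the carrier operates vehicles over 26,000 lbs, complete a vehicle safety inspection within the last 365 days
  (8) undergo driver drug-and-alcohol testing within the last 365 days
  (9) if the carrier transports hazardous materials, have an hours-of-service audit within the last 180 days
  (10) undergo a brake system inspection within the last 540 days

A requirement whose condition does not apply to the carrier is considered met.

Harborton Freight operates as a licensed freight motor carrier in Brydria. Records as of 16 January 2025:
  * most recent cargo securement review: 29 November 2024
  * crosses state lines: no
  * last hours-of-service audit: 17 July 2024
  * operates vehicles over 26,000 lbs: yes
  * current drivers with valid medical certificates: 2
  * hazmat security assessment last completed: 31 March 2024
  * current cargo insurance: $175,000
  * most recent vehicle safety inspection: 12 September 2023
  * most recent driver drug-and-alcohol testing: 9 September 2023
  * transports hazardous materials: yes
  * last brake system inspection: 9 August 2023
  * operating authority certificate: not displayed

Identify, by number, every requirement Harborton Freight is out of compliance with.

1, 3, 4, 5, 6, 7, 8, 9

1. hazmat security assessment 291 days ago vs limit 270 → not met
2. condition 'crosses state lines' does not hold → requirement n/a → met
3. cargo securement review 48 days ago vs limit 45 → not met
4. cargo insurance $175,000 < $425,000 → not met
5. operating authority certificate absent → not met
6. drivers with valid medical certificates 2 < 5 → not met
7. condition 'operates vehicles over 26,000 lbs' holds; vehicle safety inspection 492 days ago vs limit 365 → not met
8. driver drug-and-alcohol testing 495 days ago vs limit 365 → not met
9. condition 'transports hazardous materials' holds; hours-of-service audit 183 days ago vs limit 180 → not met
10. brake system inspection 526 days ago vs limit 540 → met
Not met: 1, 3, 4, 5, 6, 7, 8, 9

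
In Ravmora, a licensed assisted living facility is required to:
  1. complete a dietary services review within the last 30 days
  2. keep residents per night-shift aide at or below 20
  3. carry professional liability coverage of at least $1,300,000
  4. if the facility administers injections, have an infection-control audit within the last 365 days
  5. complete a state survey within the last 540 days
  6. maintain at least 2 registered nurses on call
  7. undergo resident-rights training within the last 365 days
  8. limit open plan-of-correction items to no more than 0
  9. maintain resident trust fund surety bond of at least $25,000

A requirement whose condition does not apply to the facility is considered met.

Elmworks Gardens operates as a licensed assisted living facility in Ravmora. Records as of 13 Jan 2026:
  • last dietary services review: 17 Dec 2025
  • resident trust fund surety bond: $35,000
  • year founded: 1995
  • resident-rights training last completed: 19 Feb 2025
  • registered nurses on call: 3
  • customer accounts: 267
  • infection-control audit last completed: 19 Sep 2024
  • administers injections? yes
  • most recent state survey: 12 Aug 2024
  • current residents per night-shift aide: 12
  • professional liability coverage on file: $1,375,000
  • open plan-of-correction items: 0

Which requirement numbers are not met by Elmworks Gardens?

1. dietary services review 27 days ago vs limit 30 → met
2. residents per night-shift aide 12 ≤ 20 → met
3. professional liability coverage $1,375,000 ≥ $1,300,000 → met
4. condition 'administers injections' holds; infection-control audit 481 days ago vs limit 365 → not met
5. state survey 519 days ago vs limit 540 → met
6. registered nurses on call 3 ≥ 2 → met
7. resident-rights training 328 days ago vs limit 365 → met
8. open plan-of-correction items 0 ≤ 0 → met
9. resident trust fund surety bond $35,000 ≥ $25,000 → met
Not met: 4

4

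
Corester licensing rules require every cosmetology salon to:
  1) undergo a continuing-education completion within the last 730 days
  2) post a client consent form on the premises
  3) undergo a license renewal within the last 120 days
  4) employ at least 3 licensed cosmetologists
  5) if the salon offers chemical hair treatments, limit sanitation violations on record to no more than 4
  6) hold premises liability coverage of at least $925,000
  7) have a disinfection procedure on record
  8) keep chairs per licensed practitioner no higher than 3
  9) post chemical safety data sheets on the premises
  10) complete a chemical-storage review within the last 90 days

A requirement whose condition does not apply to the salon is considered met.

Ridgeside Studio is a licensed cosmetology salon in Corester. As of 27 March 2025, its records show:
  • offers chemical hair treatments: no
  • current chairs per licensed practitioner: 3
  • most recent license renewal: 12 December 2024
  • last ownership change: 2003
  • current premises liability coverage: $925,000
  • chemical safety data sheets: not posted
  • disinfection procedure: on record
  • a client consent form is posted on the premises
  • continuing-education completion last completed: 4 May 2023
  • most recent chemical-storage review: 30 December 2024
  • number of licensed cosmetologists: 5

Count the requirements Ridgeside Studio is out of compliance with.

1. continuing-education completion 693 days ago vs limit 730 → met
2. client consent form present → met
3. license renewal 105 days ago vs limit 120 → met
4. licensed cosmetologists 5 ≥ 3 → met
5. condition 'offers chemical hair treatments' does not hold → requirement n/a → met
6. premises liability coverage $925,000 ≥ $925,000 → met
7. disinfection procedure present → met
8. chairs per licensed practitioner 3 ≤ 3 → met
9. chemical safety data sheets absent → not met
10. chemical-storage review 87 days ago vs limit 90 → met
Not met: 1 of 10

1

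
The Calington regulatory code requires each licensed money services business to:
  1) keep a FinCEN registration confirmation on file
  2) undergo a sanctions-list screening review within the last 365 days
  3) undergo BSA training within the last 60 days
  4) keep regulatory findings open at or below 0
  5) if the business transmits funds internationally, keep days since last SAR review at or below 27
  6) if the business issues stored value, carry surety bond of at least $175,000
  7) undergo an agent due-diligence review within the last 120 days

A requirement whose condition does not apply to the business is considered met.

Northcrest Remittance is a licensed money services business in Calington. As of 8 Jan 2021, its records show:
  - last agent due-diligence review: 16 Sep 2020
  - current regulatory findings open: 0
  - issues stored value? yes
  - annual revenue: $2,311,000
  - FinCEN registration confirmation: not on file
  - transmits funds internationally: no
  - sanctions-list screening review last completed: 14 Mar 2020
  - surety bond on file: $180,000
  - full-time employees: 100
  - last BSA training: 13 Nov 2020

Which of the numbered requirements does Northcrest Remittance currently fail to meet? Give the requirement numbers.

1

1. FinCEN registration confirmation absent → not met
2. sanctions-list screening review 300 days ago vs limit 365 → met
3. BSA training 56 days ago vs limit 60 → met
4. regulatory findings open 0 ≤ 0 → met
5. condition 'transmits funds internationally' does not hold → requirement n/a → met
6. condition 'issues stored value' holds; surety bond $180,000 ≥ $175,000 → met
7. agent due-diligence review 114 days ago vs limit 120 → met
Not met: 1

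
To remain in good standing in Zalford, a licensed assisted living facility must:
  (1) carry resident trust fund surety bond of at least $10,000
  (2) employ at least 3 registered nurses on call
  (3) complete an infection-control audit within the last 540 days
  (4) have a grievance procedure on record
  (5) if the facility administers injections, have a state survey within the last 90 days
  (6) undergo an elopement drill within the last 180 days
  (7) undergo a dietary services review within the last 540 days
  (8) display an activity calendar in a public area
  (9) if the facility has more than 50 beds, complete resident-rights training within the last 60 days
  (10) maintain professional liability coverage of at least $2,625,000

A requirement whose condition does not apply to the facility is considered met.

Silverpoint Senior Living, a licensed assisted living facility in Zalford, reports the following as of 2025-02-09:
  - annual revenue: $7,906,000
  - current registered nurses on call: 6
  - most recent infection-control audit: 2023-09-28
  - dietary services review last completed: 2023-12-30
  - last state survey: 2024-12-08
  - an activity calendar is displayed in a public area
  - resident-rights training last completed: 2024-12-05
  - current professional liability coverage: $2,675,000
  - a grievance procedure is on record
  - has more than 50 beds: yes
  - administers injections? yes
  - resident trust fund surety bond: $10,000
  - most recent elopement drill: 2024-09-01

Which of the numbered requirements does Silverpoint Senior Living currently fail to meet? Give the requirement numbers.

9

1. resident trust fund surety bond $10,000 ≥ $10,000 → met
2. registered nurses on call 6 ≥ 3 → met
3. infection-control audit 500 days ago vs limit 540 → met
4. grievance procedure present → met
5. condition 'administers injections' holds; state survey 63 days ago vs limit 90 → met
6. elopement drill 161 days ago vs limit 180 → met
7. dietary services review 407 days ago vs limit 540 → met
8. activity calendar present → met
9. condition 'has more than 50 beds' holds; resident-rights training 66 days ago vs limit 60 → not met
10. professional liability coverage $2,675,000 ≥ $2,625,000 → met
Not met: 9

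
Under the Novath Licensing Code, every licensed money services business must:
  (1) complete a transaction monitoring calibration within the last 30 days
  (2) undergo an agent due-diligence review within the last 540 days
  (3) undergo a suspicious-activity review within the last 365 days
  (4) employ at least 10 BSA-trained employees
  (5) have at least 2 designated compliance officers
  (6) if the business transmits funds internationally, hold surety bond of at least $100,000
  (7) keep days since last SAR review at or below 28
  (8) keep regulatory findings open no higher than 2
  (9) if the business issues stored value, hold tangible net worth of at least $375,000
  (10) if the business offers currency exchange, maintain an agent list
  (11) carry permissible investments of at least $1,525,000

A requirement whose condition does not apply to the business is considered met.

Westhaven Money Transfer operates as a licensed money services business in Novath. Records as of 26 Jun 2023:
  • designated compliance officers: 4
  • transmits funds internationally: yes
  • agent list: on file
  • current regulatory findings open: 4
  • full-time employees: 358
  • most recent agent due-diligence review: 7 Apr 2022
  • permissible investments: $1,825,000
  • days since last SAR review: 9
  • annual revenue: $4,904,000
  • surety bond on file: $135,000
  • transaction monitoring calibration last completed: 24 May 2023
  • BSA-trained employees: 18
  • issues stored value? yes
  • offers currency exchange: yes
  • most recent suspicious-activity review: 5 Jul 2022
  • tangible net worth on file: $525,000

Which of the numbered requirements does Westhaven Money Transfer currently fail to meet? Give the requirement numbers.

1. transaction monitoring calibration 33 days ago vs limit 30 → not met
2. agent due-diligence review 445 days ago vs limit 540 → met
3. suspicious-activity review 356 days ago vs limit 365 → met
4. BSA-trained employees 18 ≥ 10 → met
5. designated compliance officers 4 ≥ 2 → met
6. condition 'transmits funds internationally' holds; surety bond $135,000 ≥ $100,000 → met
7. days since last SAR review 9 ≤ 28 → met
8. regulatory findings open 4 > 2 → not met
9. condition 'issues stored value' holds; tangible net worth $525,000 ≥ $375,000 → met
10. condition 'offers currency exchange' holds; agent list present → met
11. permissible investments $1,825,000 ≥ $1,525,000 → met
Not met: 1, 8

1, 8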